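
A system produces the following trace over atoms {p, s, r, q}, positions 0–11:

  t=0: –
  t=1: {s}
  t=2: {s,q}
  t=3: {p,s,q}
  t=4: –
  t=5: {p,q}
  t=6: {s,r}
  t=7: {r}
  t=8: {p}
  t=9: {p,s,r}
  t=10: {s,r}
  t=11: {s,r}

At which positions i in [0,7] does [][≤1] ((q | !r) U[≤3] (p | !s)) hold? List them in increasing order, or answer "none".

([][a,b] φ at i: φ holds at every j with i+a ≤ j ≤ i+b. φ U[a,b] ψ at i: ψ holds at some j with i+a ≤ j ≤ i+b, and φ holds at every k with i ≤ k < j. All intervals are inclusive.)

Evaluate at each i in [0,7]:
  i=0: ✓ (all of [0,1])
  i=1: ✓ (all of [1,2])
  i=2: ✓ (all of [2,3])
  i=3: ✓ (all of [3,4])
  i=4: ✓ (all of [4,5])
  i=5: ✗ (fails at j=6)
  i=6: ✗ (fails at j=6)
  i=7: ✓ (all of [7,8])

0, 1, 2, 3, 4, 7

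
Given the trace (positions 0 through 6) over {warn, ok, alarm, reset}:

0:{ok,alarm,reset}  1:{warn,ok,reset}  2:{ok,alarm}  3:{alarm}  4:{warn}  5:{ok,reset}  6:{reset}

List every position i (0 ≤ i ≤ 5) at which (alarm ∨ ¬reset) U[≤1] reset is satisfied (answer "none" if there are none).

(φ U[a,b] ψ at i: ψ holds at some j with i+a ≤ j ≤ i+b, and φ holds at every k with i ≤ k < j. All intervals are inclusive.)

0, 1, 4, 5

Evaluate at each i in [0,5]:
  i=0: ✓ (rhs at j=0)
  i=1: ✓ (rhs at j=1)
  i=2: ✗ (no rhs in [2,3])
  i=3: ✗ (no rhs in [3,4])
  i=4: ✓ (rhs at j=5; lhs holds on [4,4])
  i=5: ✓ (rhs at j=5)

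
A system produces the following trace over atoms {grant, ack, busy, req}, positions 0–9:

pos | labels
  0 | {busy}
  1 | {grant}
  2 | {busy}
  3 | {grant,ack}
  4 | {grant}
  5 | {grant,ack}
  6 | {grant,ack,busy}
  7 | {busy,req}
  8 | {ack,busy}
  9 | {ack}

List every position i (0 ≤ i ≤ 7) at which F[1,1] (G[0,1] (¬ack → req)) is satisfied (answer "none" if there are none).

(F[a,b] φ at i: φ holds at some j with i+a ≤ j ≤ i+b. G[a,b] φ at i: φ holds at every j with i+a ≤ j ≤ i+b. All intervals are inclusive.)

Evaluate at each i in [0,7]:
  i=0: ✗ (none in [1,1])
  i=1: ✗ (none in [2,2])
  i=2: ✗ (none in [3,3])
  i=3: ✗ (none in [4,4])
  i=4: ✓ (witness j=5)
  i=5: ✓ (witness j=6)
  i=6: ✓ (witness j=7)
  i=7: ✓ (witness j=8)

4, 5, 6, 7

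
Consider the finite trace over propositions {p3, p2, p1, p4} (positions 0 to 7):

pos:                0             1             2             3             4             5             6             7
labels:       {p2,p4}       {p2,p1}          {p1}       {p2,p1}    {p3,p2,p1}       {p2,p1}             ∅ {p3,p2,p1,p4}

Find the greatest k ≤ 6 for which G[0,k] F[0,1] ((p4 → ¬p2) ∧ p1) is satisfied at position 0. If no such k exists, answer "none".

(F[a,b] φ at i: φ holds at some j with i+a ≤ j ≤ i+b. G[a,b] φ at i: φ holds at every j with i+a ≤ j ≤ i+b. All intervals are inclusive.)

F[0,1] ((p4 → ¬p2) ∧ p1) must hold from j=0 onward; find where it first fails.
  j=0: holds
  j=1: holds
  j=2: holds
  j=3: holds
  j=4: holds
  j=5: holds
  j=6: fails
Holds on [0,5], so largest k = 5.

5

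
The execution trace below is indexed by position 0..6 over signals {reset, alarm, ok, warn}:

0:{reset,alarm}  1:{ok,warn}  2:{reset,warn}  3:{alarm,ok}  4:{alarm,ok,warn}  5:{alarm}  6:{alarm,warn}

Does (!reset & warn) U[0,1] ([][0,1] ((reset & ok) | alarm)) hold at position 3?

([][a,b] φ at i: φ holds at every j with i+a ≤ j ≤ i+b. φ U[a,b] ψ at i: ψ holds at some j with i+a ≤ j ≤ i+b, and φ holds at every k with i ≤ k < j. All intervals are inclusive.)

Need some j in [3,4] with [][0,1] ((reset & ok) | alarm), and (!reset & warn) at every k in [3,j-1].
  j=3: [][0,1] ((reset & ok) | alarm) holds; no prefix to check → satisfied.

Yes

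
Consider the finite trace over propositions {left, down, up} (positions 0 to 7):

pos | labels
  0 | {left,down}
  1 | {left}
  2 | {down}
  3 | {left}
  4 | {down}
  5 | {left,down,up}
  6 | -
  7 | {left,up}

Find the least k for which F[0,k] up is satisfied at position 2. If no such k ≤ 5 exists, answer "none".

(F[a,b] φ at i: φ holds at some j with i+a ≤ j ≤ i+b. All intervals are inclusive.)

Scan j = 2,3,… for up:
  j=2: fails
  j=3: fails
  j=4: fails
  j=5: holds
First hit at j=5, so smallest k = 5-2 = 3.

3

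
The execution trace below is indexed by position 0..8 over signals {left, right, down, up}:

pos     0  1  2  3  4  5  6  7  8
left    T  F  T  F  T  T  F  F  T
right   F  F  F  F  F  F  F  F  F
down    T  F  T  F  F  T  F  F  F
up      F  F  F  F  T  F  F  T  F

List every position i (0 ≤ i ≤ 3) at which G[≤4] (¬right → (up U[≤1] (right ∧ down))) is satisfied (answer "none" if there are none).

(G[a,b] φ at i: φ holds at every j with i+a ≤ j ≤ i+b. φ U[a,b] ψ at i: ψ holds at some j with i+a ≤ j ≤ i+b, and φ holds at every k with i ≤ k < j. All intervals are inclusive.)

none

Evaluate at each i in [0,3]:
  i=0: ✗ (fails at j=0)
  i=1: ✗ (fails at j=1)
  i=2: ✗ (fails at j=2)
  i=3: ✗ (fails at j=3)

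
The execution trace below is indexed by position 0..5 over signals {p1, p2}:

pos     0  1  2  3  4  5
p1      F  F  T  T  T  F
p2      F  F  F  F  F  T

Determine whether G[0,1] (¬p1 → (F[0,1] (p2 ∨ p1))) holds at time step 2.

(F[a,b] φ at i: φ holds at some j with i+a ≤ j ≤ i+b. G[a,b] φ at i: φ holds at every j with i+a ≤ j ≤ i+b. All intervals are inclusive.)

Check (¬p1 → (F[0,1] (p2 ∨ p1))) at every j in [2,3]:
  j=2: antecedent false → ✓
  j=3: antecedent false → ✓
All positions satisfy it → formula holds.

True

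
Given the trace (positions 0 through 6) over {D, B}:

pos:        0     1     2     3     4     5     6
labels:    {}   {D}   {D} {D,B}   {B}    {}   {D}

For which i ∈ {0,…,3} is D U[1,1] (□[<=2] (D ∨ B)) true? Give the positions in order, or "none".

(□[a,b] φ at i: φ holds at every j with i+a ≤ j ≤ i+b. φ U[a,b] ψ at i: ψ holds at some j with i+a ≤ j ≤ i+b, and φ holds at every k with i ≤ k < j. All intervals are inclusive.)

1

Evaluate at each i in [0,3]:
  i=0: ✗ (lhs fails at k=0 before rhs at j=1)
  i=1: ✓ (rhs at j=2; lhs holds on [1,1])
  i=2: ✗ (no rhs in [3,3])
  i=3: ✗ (no rhs in [4,4])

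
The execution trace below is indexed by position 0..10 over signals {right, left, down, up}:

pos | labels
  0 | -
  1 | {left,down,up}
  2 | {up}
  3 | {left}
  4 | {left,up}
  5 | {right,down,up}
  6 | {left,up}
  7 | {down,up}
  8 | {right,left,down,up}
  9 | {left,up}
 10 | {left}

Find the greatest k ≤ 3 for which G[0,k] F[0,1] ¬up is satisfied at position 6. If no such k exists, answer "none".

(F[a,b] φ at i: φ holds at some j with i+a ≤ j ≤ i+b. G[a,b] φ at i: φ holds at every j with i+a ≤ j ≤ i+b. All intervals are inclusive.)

none

F[0,1] ¬up must hold from j=6 onward; find where it first fails.
  j=6: fails → no k works.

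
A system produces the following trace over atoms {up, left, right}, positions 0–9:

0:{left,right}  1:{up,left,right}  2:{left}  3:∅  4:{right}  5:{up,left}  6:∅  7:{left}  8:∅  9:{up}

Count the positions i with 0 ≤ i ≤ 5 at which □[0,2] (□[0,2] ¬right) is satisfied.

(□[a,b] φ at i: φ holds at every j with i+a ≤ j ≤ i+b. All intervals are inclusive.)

Evaluate at each i in [0,5]:
  i=0: ✗ (fails at j=0)
  i=1: ✗ (fails at j=1)
  i=2: ✗ (fails at j=2)
  i=3: ✗ (fails at j=3)
  i=4: ✗ (fails at j=4)
  i=5: ✓ (all of [5,7])
Positions where it holds: {5} → 1.

1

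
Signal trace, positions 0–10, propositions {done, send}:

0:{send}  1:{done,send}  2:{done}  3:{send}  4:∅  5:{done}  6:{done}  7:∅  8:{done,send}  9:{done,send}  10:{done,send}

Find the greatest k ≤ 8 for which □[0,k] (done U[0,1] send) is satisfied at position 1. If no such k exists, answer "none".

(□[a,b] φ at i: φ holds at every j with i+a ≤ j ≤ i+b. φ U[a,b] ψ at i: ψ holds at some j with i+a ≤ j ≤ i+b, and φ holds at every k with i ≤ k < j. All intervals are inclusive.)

2

(done U[0,1] send) must hold from j=1 onward; find where it first fails.
  j=1: holds
  j=2: holds
  j=3: holds
  j=4: fails
Holds on [1,3], so largest k = 2.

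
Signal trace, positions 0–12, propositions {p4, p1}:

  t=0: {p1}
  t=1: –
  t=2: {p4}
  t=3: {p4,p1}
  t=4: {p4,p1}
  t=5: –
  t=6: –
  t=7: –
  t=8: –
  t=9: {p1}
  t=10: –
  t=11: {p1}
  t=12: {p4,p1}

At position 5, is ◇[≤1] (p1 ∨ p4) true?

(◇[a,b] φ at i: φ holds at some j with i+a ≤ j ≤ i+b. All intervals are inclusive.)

False

Check (p1 ∨ p4) at each j in [5,6]:
  j=5: false
  j=6: false
No position in the window satisfies it → formula fails.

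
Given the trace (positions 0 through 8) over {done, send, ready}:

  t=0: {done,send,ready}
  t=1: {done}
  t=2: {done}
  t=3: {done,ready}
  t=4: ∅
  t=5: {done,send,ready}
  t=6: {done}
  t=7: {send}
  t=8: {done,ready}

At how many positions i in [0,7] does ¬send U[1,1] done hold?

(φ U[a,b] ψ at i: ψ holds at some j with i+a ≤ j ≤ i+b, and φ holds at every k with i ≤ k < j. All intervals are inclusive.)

3

Evaluate at each i in [0,7]:
  i=0: ✗ (lhs fails at k=0 before rhs at j=1)
  i=1: ✓ (rhs at j=2; lhs holds on [1,1])
  i=2: ✓ (rhs at j=3; lhs holds on [2,2])
  i=3: ✗ (no rhs in [4,4])
  i=4: ✓ (rhs at j=5; lhs holds on [4,4])
  i=5: ✗ (lhs fails at k=5 before rhs at j=6)
  i=6: ✗ (no rhs in [7,7])
  i=7: ✗ (lhs fails at k=7 before rhs at j=8)
Positions where it holds: {1, 2, 4} → 3.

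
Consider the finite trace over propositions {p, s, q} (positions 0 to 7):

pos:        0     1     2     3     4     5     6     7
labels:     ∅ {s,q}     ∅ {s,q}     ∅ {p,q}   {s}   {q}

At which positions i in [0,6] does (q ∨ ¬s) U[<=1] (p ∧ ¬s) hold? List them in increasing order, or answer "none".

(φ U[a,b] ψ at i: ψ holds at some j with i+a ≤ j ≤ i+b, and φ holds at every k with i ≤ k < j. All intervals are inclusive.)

Evaluate at each i in [0,6]:
  i=0: ✗ (no rhs in [0,1])
  i=1: ✗ (no rhs in [1,2])
  i=2: ✗ (no rhs in [2,3])
  i=3: ✗ (no rhs in [3,4])
  i=4: ✓ (rhs at j=5; lhs holds on [4,4])
  i=5: ✓ (rhs at j=5)
  i=6: ✗ (no rhs in [6,7])

4, 5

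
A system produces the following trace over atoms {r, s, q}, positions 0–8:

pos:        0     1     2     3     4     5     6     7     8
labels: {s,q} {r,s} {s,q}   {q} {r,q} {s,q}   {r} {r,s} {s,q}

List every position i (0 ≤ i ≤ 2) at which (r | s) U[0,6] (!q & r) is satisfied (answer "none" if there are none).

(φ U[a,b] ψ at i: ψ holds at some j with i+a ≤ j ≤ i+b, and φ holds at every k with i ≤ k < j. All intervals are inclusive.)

Evaluate at each i in [0,2]:
  i=0: ✓ (rhs at j=1; lhs holds on [0,0])
  i=1: ✓ (rhs at j=1)
  i=2: ✗ (lhs fails at k=3 before rhs at j=6)

0, 1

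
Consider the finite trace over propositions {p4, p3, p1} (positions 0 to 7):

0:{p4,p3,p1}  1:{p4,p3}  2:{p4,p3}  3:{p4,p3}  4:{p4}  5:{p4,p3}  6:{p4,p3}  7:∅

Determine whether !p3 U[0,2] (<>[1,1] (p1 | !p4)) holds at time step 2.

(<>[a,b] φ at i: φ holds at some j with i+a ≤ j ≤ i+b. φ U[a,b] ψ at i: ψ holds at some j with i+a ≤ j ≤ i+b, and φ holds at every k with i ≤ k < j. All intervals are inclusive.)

False

Need some j in [2,4] with <>[1,1] (p1 | !p4), and !p3 at every k in [2,j-1].
  j=2: <>[1,1] (p1 | !p4) — fails (none in [3,3]).
  j=3: <>[1,1] (p1 | !p4) — fails (none in [4,4]).
  j=4: <>[1,1] (p1 | !p4) — fails (none in [5,5]).
No j in the window works → until fails.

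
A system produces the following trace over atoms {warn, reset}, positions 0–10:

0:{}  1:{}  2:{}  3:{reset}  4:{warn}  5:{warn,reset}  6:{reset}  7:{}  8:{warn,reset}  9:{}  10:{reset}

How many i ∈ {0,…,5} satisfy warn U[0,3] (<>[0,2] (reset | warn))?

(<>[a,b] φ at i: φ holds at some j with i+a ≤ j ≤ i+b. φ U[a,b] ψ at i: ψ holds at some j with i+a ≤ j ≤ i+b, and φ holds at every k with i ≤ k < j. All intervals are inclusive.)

5

Evaluate at each i in [0,5]:
  i=0: ✗ (lhs fails at k=0 before rhs at j=1)
  i=1: ✓ (rhs at j=1)
  i=2: ✓ (rhs at j=2)
  i=3: ✓ (rhs at j=3)
  i=4: ✓ (rhs at j=4)
  i=5: ✓ (rhs at j=5)
Positions where it holds: {1, 2, 3, 4, 5} → 5.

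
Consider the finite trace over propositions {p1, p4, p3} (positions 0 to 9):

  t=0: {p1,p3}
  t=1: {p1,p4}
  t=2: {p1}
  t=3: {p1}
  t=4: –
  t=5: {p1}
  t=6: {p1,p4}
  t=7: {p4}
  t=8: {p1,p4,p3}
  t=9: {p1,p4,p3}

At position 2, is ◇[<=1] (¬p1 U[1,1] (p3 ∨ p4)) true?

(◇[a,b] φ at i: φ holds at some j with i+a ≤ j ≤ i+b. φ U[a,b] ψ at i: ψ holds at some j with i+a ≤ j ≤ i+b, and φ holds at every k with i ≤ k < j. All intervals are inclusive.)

Check (¬p1 U[1,1] (p3 ∨ p4)) at each j in [2,3]:
  j=2: fails
  j=3: fails
No position in the window satisfies it → formula fails.

No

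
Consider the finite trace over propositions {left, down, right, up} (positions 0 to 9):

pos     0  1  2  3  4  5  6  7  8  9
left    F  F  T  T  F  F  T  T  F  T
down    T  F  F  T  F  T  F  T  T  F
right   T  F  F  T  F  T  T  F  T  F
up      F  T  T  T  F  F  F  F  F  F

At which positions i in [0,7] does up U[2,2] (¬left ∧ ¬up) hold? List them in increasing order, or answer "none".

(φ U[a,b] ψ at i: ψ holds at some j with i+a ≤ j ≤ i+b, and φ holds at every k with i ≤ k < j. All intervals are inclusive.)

2

Evaluate at each i in [0,7]:
  i=0: ✗ (no rhs in [2,2])
  i=1: ✗ (no rhs in [3,3])
  i=2: ✓ (rhs at j=4; lhs holds on [2,3])
  i=3: ✗ (lhs fails at k=4 before rhs at j=5)
  i=4: ✗ (no rhs in [6,6])
  i=5: ✗ (no rhs in [7,7])
  i=6: ✗ (lhs fails at k=6 before rhs at j=8)
  i=7: ✗ (no rhs in [9,9])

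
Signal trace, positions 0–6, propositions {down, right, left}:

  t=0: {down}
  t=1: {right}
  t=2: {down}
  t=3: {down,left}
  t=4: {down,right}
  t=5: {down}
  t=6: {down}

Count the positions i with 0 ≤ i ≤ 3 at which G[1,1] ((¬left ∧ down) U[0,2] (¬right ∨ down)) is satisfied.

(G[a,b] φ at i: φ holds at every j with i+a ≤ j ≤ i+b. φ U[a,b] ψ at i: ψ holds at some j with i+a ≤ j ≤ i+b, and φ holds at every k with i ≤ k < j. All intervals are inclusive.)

3

Evaluate at each i in [0,3]:
  i=0: ✗ (fails at j=1)
  i=1: ✓ (all of [2,2])
  i=2: ✓ (all of [3,3])
  i=3: ✓ (all of [4,4])
Positions where it holds: {1, 2, 3} → 3.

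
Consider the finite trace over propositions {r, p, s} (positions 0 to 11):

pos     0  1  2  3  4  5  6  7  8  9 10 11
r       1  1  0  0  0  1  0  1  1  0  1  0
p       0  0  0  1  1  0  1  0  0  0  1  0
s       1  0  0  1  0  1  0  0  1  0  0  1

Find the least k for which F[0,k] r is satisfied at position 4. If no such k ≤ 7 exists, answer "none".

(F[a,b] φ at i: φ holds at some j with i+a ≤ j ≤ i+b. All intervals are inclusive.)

1

Scan j = 4,5,… for r:
  j=4: fails
  j=5: holds
First hit at j=5, so smallest k = 5-4 = 1.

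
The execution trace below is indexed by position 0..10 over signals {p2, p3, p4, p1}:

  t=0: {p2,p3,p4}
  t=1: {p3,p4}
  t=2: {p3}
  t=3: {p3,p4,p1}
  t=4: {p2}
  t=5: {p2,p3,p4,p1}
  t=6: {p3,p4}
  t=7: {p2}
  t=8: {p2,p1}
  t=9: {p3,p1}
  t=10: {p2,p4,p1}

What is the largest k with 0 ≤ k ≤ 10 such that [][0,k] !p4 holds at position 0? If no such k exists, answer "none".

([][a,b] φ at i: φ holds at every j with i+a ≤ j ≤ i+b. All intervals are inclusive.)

!p4 must hold from j=0 onward; find where it first fails.
  j=0: fails → no k works.

none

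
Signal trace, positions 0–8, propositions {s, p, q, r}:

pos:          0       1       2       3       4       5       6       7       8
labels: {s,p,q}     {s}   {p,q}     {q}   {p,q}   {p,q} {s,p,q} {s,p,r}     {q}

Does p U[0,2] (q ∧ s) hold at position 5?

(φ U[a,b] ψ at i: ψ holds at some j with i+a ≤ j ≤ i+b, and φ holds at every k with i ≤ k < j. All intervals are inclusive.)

Yes

Need some j in [5,7] with (q ∧ s), and p at every k in [5,j-1].
  j=5: (q ∧ s) false.
  j=6: (q ∧ s) holds; p holds at every k in [5,5] → satisfied.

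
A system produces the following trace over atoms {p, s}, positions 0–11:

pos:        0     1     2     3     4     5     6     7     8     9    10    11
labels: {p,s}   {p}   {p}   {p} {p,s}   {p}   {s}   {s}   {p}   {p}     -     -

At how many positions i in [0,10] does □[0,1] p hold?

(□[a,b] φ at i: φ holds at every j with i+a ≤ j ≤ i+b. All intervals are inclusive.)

6

Evaluate at each i in [0,10]:
  i=0: ✓ (all of [0,1])
  i=1: ✓ (all of [1,2])
  i=2: ✓ (all of [2,3])
  i=3: ✓ (all of [3,4])
  i=4: ✓ (all of [4,5])
  i=5: ✗ (fails at j=6)
  i=6: ✗ (fails at j=6)
  i=7: ✗ (fails at j=7)
  i=8: ✓ (all of [8,9])
  i=9: ✗ (fails at j=10)
  i=10: ✗ (fails at j=10)
Positions where it holds: {0, 1, 2, 3, 4, 8} → 6.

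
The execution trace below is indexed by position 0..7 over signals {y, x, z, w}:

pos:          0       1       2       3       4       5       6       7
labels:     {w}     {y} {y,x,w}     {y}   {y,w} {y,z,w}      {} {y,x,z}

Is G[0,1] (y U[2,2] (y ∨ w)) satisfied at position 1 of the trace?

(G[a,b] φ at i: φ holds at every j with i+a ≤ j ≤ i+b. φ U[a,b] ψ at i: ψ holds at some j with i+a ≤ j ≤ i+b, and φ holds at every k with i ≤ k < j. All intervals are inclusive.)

Check (y U[2,2] (y ∨ w)) at every j in [1,2]:
  j=1: holds
  j=2: holds
All positions satisfy it → formula holds.

True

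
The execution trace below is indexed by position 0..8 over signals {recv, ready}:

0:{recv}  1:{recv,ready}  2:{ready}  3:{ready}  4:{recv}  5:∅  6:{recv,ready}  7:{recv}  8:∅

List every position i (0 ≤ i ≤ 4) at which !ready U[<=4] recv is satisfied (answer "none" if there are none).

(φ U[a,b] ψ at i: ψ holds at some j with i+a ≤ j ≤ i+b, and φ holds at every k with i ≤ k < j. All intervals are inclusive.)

Evaluate at each i in [0,4]:
  i=0: ✓ (rhs at j=0)
  i=1: ✓ (rhs at j=1)
  i=2: ✗ (lhs fails at k=2 before rhs at j=4)
  i=3: ✗ (lhs fails at k=3 before rhs at j=4)
  i=4: ✓ (rhs at j=4)

0, 1, 4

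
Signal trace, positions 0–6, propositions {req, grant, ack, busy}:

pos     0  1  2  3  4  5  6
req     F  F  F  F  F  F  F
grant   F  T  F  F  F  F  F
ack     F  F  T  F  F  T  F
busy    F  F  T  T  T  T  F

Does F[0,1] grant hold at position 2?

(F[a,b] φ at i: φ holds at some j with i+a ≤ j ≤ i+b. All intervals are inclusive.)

No

Check grant at each j in [2,3]:
  j=2: false
  j=3: false
No position in the window satisfies it → formula fails.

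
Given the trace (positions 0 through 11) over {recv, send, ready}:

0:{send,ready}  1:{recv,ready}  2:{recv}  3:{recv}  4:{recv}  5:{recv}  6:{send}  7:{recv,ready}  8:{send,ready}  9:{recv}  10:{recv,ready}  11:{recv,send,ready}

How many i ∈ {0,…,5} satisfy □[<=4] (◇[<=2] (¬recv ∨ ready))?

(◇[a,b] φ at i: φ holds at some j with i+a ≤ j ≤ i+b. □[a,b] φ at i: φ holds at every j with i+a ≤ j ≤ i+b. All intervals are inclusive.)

Evaluate at each i in [0,5]:
  i=0: ✗ (fails at j=2)
  i=1: ✗ (fails at j=2)
  i=2: ✗ (fails at j=2)
  i=3: ✗ (fails at j=3)
  i=4: ✓ (all of [4,8])
  i=5: ✓ (all of [5,9])
Positions where it holds: {4, 5} → 2.

2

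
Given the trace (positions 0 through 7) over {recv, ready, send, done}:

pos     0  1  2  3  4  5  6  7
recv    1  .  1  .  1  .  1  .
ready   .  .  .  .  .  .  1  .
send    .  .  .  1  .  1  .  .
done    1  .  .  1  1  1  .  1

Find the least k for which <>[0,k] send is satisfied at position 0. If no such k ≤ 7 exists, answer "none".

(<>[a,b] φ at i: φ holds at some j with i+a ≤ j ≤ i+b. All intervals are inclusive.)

Scan j = 0,1,… for send:
  j=0: fails
  j=1: fails
  j=2: fails
  j=3: holds
First hit at j=3, so smallest k = 3-0 = 3.

3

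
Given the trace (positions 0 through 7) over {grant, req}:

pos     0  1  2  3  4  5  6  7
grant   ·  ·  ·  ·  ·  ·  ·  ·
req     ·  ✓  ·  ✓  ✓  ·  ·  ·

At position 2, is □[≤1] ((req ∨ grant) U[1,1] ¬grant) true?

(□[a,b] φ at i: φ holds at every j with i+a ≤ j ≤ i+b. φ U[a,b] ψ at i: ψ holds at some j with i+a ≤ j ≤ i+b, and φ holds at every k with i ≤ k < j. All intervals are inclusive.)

Check ((req ∨ grant) U[1,1] ¬grant) at every j in [2,3]:
  j=2: fails
  j=3: holds
Fails at j=2 → formula fails.

Does not hold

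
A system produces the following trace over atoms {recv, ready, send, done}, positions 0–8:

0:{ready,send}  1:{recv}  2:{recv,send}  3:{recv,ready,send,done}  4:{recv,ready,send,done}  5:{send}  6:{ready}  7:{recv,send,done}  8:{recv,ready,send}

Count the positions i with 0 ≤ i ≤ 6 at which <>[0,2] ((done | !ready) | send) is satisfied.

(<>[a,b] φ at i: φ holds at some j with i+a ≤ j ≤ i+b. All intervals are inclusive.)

Evaluate at each i in [0,6]:
  i=0: ✓ (witness j=0)
  i=1: ✓ (witness j=1)
  i=2: ✓ (witness j=2)
  i=3: ✓ (witness j=3)
  i=4: ✓ (witness j=4)
  i=5: ✓ (witness j=5)
  i=6: ✓ (witness j=7)
Positions where it holds: {0, 1, 2, 3, 4, 5, 6} → 7.

7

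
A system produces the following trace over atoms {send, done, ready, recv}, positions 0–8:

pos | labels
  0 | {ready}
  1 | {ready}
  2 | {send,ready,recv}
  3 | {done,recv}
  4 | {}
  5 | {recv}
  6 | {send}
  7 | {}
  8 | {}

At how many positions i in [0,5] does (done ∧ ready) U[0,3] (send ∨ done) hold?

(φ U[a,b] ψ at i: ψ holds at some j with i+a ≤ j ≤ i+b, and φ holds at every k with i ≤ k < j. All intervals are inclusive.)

2

Evaluate at each i in [0,5]:
  i=0: ✗ (lhs fails at k=0 before rhs at j=2)
  i=1: ✗ (lhs fails at k=1 before rhs at j=2)
  i=2: ✓ (rhs at j=2)
  i=3: ✓ (rhs at j=3)
  i=4: ✗ (lhs fails at k=4 before rhs at j=6)
  i=5: ✗ (lhs fails at k=5 before rhs at j=6)
Positions where it holds: {2, 3} → 2.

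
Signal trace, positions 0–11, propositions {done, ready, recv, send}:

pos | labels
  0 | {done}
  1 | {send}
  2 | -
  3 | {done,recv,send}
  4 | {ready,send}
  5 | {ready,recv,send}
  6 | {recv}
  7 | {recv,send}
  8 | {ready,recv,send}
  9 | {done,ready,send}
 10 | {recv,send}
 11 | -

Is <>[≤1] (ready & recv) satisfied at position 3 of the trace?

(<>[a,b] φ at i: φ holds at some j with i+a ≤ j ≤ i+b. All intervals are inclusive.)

False

Check (ready & recv) at each j in [3,4]:
  j=3: false
  j=4: false
No position in the window satisfies it → formula fails.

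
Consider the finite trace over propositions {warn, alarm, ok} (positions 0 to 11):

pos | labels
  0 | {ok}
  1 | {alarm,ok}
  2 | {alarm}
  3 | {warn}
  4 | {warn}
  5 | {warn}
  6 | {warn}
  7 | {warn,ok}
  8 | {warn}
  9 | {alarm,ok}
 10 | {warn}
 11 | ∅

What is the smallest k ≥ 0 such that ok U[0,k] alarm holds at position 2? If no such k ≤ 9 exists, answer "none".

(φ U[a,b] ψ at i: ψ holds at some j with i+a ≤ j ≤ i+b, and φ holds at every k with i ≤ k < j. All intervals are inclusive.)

Need earliest j ≥ 2 with alarm, and ok at every k in [2,j-1].
  j=2: rhs holds (empty prefix). k = 0.

0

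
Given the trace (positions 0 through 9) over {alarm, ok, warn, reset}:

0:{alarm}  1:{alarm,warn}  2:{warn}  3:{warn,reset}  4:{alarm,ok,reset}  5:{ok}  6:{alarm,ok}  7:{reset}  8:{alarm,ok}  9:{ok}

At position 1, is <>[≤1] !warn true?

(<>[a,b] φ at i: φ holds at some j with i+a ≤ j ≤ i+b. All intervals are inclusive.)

No

Check !warn at each j in [1,2]:
  j=1: false
  j=2: false
No position in the window satisfies it → formula fails.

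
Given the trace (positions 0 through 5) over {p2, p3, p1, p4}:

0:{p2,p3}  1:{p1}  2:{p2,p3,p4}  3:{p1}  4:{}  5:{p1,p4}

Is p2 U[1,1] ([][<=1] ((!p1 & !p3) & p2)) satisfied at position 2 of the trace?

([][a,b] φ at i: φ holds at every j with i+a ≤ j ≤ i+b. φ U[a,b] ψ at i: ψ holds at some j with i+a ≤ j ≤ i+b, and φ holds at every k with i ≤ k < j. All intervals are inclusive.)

Does not hold

Need some j in [3,3] with [][<=1] ((!p1 & !p3) & p2), and p2 at every k in [2,j-1].
  j=3: [][<=1] ((!p1 & !p3) & p2) — fails at 3.
No j in the window works → until fails.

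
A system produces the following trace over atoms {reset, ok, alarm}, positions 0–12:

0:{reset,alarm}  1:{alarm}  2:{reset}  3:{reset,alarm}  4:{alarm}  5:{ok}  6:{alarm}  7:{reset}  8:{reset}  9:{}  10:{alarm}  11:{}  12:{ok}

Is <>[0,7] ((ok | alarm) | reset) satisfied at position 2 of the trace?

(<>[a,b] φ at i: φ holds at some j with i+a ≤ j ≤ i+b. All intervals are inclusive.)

Check ((ok | alarm) | reset) at each j in [2,9]:
  j=2: true
  j=3: true
  j=4: true
  j=5: true
  j=6: true
  j=7: true
  j=8: true
  j=9: false
Found at j=2 → formula holds.

Holds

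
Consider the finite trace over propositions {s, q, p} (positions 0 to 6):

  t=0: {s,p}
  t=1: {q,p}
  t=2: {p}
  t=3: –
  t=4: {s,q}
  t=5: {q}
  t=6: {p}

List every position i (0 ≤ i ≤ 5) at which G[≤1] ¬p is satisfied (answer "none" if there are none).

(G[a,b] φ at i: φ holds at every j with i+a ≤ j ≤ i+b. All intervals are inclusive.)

Evaluate at each i in [0,5]:
  i=0: ✗ (fails at j=0)
  i=1: ✗ (fails at j=1)
  i=2: ✗ (fails at j=2)
  i=3: ✓ (all of [3,4])
  i=4: ✓ (all of [4,5])
  i=5: ✗ (fails at j=6)

3, 4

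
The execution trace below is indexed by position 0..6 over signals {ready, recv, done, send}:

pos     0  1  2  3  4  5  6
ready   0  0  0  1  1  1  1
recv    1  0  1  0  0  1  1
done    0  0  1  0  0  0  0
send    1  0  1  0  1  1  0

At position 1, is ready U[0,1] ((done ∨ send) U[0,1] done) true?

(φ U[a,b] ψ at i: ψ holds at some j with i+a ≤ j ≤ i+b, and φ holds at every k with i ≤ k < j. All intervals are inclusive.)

Need some j in [1,2] with ((done ∨ send) U[0,1] done), and ready at every k in [1,j-1].
  j=1: ((done ∨ send) U[0,1] done) — fails.
  j=2: ((done ∨ send) U[0,1] done) holds, but ready fails at k=1 → not this j.
No j in the window works → until fails.

Does not hold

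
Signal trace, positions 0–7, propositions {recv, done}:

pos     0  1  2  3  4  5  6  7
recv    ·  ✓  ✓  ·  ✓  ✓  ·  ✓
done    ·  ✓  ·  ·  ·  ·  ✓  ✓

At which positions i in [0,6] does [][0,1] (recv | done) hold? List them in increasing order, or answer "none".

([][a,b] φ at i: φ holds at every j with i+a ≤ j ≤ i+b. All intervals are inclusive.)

Evaluate at each i in [0,6]:
  i=0: ✗ (fails at j=0)
  i=1: ✓ (all of [1,2])
  i=2: ✗ (fails at j=3)
  i=3: ✗ (fails at j=3)
  i=4: ✓ (all of [4,5])
  i=5: ✓ (all of [5,6])
  i=6: ✓ (all of [6,7])

1, 4, 5, 6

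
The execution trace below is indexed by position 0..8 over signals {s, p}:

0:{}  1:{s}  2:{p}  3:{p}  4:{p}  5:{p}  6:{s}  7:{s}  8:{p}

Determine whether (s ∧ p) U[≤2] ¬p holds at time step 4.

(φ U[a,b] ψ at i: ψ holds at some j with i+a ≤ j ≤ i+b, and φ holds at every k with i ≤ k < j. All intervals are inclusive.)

Need some j in [4,6] with ¬p, and (s ∧ p) at every k in [4,j-1].
  j=4: ¬p false.
  j=5: ¬p false.
  j=6: ¬p holds, but (s ∧ p) fails at k=4 → not this j.
No j in the window works → until fails.

False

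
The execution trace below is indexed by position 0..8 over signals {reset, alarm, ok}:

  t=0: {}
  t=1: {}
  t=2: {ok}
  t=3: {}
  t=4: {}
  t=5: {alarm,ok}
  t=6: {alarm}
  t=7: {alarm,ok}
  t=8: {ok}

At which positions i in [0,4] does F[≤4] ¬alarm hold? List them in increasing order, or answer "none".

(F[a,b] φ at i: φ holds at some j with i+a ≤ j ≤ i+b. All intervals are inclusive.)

Evaluate at each i in [0,4]:
  i=0: ✓ (witness j=0)
  i=1: ✓ (witness j=1)
  i=2: ✓ (witness j=2)
  i=3: ✓ (witness j=3)
  i=4: ✓ (witness j=4)

0, 1, 2, 3, 4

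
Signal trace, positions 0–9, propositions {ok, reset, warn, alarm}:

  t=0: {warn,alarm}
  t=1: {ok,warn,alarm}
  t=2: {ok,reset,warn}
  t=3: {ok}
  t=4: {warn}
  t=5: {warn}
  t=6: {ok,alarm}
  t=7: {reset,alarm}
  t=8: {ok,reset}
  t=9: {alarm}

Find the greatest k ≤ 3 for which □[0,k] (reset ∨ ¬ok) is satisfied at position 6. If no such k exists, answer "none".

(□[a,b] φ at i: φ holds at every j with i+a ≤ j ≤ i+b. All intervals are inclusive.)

none

(reset ∨ ¬ok) must hold from j=6 onward; find where it first fails.
  j=6: fails → no k works.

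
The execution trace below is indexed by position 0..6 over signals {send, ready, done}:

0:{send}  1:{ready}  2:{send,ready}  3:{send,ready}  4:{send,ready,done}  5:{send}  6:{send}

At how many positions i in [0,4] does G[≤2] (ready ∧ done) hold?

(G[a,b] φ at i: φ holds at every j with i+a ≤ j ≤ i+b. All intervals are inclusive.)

0

Evaluate at each i in [0,4]:
  i=0: ✗ (fails at j=0)
  i=1: ✗ (fails at j=1)
  i=2: ✗ (fails at j=2)
  i=3: ✗ (fails at j=3)
  i=4: ✗ (fails at j=5)
Positions where it holds: {} → 0.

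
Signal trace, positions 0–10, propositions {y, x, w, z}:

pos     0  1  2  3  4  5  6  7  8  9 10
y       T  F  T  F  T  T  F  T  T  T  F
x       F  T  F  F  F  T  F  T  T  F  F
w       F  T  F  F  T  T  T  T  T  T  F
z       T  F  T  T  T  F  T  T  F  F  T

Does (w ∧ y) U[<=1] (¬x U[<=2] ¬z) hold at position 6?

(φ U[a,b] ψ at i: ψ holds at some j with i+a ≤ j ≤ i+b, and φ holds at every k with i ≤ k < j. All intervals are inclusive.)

Does not hold

Need some j in [6,7] with (¬x U[<=2] ¬z), and (w ∧ y) at every k in [6,j-1].
  j=6: (¬x U[<=2] ¬z) — fails.
  j=7: (¬x U[<=2] ¬z) — fails.
No j in the window works → until fails.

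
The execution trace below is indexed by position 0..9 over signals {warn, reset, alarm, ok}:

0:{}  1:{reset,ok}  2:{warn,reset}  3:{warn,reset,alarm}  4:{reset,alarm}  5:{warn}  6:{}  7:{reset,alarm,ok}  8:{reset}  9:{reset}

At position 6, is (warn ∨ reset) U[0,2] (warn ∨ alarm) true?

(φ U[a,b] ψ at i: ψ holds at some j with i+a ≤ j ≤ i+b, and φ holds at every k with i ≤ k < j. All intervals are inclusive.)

Need some j in [6,8] with (warn ∨ alarm), and (warn ∨ reset) at every k in [6,j-1].
  j=6: (warn ∨ alarm) false.
  j=7: (warn ∨ alarm) holds, but (warn ∨ reset) fails at k=6 → not this j.
  j=8: (warn ∨ alarm) false.
No j in the window works → until fails.

False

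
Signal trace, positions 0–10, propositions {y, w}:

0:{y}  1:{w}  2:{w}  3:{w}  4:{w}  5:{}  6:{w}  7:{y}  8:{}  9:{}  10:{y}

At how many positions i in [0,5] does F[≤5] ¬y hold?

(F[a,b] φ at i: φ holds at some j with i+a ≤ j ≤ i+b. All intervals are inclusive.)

Evaluate at each i in [0,5]:
  i=0: ✓ (witness j=1)
  i=1: ✓ (witness j=1)
  i=2: ✓ (witness j=2)
  i=3: ✓ (witness j=3)
  i=4: ✓ (witness j=4)
  i=5: ✓ (witness j=5)
Positions where it holds: {0, 1, 2, 3, 4, 5} → 6.

6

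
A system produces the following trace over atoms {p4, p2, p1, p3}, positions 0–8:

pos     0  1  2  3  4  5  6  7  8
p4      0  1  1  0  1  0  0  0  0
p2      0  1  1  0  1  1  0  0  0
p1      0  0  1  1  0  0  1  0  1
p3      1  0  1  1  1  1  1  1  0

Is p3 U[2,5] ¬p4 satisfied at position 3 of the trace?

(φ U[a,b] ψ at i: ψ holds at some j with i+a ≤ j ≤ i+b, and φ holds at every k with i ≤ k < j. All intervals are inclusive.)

Yes

Need some j in [5,8] with ¬p4, and p3 at every k in [3,j-1].
  j=5: ¬p4 holds; p3 holds at every k in [3,4] → satisfied.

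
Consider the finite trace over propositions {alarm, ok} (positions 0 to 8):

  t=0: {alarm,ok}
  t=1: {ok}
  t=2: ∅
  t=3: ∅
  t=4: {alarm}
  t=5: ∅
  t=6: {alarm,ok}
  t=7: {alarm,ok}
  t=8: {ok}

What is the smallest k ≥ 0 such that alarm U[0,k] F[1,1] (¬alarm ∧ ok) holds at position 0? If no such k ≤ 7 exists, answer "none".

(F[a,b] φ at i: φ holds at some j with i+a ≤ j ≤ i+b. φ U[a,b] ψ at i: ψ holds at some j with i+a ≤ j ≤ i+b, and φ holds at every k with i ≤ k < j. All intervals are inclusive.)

Need earliest j ≥ 0 with F[1,1] (¬alarm ∧ ok), and alarm at every k in [0,j-1].
  j=0: rhs holds (empty prefix). k = 0.

0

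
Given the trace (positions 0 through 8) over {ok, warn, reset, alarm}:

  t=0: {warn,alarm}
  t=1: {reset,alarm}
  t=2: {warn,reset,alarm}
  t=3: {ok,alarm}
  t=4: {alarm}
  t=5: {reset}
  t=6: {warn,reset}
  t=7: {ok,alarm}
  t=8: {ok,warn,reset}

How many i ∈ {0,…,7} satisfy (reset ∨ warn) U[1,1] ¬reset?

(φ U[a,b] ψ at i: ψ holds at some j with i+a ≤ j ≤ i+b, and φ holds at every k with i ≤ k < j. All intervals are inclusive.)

2

Evaluate at each i in [0,7]:
  i=0: ✗ (no rhs in [1,1])
  i=1: ✗ (no rhs in [2,2])
  i=2: ✓ (rhs at j=3; lhs holds on [2,2])
  i=3: ✗ (lhs fails at k=3 before rhs at j=4)
  i=4: ✗ (no rhs in [5,5])
  i=5: ✗ (no rhs in [6,6])
  i=6: ✓ (rhs at j=7; lhs holds on [6,6])
  i=7: ✗ (no rhs in [8,8])
Positions where it holds: {2, 6} → 2.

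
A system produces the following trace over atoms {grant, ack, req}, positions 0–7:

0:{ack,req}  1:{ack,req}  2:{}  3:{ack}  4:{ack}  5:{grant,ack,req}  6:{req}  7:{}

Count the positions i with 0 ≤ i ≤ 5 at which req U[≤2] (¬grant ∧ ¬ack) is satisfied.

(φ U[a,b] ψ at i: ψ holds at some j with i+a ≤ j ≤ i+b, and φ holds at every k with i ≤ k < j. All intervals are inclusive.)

4

Evaluate at each i in [0,5]:
  i=0: ✓ (rhs at j=2; lhs holds on [0,1])
  i=1: ✓ (rhs at j=2; lhs holds on [1,1])
  i=2: ✓ (rhs at j=2)
  i=3: ✗ (no rhs in [3,5])
  i=4: ✗ (lhs fails at k=4 before rhs at j=6)
  i=5: ✓ (rhs at j=6; lhs holds on [5,5])
Positions where it holds: {0, 1, 2, 5} → 4.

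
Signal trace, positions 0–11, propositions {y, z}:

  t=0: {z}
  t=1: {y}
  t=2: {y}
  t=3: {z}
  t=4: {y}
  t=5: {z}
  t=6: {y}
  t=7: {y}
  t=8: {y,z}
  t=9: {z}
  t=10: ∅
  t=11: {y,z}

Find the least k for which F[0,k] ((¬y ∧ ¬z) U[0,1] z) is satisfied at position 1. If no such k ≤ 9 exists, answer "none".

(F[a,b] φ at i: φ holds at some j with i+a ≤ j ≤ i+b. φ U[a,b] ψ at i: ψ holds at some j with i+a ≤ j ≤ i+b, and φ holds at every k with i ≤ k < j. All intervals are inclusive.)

Scan j = 1,2,… for ((¬y ∧ ¬z) U[0,1] z):
  j=1: fails
  j=2: fails
  j=3: holds
First hit at j=3, so smallest k = 3-1 = 2.

2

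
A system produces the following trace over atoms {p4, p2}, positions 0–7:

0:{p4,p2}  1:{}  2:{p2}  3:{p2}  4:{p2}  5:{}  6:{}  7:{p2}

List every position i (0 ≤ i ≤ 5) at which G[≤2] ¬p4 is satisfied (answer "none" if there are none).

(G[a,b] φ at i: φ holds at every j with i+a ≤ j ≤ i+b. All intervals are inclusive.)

Evaluate at each i in [0,5]:
  i=0: ✗ (fails at j=0)
  i=1: ✓ (all of [1,3])
  i=2: ✓ (all of [2,4])
  i=3: ✓ (all of [3,5])
  i=4: ✓ (all of [4,6])
  i=5: ✓ (all of [5,7])

1, 2, 3, 4, 5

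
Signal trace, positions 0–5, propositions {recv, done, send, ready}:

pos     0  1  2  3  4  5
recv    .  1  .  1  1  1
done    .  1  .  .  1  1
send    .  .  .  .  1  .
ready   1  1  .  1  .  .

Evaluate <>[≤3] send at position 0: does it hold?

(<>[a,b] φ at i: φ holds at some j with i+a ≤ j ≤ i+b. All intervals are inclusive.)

Does not hold

Check send at each j in [0,3]:
  j=0: false
  j=1: false
  j=2: false
  j=3: false
No position in the window satisfies it → formula fails.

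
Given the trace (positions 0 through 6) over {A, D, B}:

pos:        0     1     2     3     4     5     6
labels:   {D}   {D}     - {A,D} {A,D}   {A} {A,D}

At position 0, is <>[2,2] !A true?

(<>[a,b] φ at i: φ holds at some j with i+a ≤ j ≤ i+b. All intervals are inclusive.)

Check !A at each j in [2,2]:
  j=2: true
Found at j=2 → formula holds.

Yes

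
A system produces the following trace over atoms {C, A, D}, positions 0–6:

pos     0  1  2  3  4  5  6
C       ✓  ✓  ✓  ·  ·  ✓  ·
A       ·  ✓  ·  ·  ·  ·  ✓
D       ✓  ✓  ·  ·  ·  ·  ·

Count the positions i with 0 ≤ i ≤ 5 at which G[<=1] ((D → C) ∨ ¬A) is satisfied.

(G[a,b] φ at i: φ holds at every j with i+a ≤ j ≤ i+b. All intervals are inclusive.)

Evaluate at each i in [0,5]:
  i=0: ✓ (all of [0,1])
  i=1: ✓ (all of [1,2])
  i=2: ✓ (all of [2,3])
  i=3: ✓ (all of [3,4])
  i=4: ✓ (all of [4,5])
  i=5: ✓ (all of [5,6])
Positions where it holds: {0, 1, 2, 3, 4, 5} → 6.

6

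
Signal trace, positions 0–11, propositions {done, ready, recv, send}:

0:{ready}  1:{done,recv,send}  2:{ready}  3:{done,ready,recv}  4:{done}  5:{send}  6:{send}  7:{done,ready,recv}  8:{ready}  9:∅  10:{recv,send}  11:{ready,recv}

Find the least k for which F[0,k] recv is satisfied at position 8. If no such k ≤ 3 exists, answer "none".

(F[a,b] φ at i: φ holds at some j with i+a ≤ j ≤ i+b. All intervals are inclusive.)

2

Scan j = 8,9,… for recv:
  j=8: fails
  j=9: fails
  j=10: holds
First hit at j=10, so smallest k = 10-8 = 2.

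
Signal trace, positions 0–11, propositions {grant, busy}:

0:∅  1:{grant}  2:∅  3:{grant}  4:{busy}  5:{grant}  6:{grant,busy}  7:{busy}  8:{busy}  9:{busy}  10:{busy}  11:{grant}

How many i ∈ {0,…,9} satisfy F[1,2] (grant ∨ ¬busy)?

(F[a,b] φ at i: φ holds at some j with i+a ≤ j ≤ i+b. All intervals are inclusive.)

Evaluate at each i in [0,9]:
  i=0: ✓ (witness j=1)
  i=1: ✓ (witness j=2)
  i=2: ✓ (witness j=3)
  i=3: ✓ (witness j=5)
  i=4: ✓ (witness j=5)
  i=5: ✓ (witness j=6)
  i=6: ✗ (none in [7,8])
  i=7: ✗ (none in [8,9])
  i=8: ✗ (none in [9,10])
  i=9: ✓ (witness j=11)
Positions where it holds: {0, 1, 2, 3, 4, 5, 9} → 7.

7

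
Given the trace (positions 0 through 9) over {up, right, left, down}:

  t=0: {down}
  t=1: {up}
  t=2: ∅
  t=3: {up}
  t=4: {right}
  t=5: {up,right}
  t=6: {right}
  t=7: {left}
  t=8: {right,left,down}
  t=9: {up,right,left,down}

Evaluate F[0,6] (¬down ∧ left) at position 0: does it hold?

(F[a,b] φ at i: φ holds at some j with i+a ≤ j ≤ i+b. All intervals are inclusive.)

Check (¬down ∧ left) at each j in [0,6]:
  j=0: false
  j=1: false
  j=2: false
  j=3: false
  j=4: false
  j=5: false
  j=6: false
No position in the window satisfies it → formula fails.

False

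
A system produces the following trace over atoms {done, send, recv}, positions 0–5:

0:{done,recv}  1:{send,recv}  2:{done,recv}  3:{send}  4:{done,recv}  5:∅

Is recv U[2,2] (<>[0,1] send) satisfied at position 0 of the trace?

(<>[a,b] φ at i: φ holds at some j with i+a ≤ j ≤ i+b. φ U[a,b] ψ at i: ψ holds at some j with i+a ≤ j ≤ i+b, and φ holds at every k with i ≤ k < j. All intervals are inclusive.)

True

Need some j in [2,2] with <>[0,1] send, and recv at every k in [0,j-1].
  j=2: <>[0,1] send holds; recv holds at every k in [0,1] → satisfied.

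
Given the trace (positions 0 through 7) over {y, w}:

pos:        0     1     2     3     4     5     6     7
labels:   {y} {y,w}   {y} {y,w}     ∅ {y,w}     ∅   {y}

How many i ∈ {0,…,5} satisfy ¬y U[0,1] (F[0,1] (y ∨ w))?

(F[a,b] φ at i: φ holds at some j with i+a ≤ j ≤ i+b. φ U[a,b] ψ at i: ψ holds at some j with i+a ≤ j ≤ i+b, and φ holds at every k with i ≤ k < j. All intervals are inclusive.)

6

Evaluate at each i in [0,5]:
  i=0: ✓ (rhs at j=0)
  i=1: ✓ (rhs at j=1)
  i=2: ✓ (rhs at j=2)
  i=3: ✓ (rhs at j=3)
  i=4: ✓ (rhs at j=4)
  i=5: ✓ (rhs at j=5)
Positions where it holds: {0, 1, 2, 3, 4, 5} → 6.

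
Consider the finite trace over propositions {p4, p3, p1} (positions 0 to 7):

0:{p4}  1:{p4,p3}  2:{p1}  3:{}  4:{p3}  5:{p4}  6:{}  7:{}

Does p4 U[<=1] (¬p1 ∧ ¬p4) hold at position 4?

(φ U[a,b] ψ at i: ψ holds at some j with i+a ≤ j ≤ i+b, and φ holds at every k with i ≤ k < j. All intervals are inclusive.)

Need some j in [4,5] with (¬p1 ∧ ¬p4), and p4 at every k in [4,j-1].
  j=4: (¬p1 ∧ ¬p4) holds; no prefix to check → satisfied.

Yes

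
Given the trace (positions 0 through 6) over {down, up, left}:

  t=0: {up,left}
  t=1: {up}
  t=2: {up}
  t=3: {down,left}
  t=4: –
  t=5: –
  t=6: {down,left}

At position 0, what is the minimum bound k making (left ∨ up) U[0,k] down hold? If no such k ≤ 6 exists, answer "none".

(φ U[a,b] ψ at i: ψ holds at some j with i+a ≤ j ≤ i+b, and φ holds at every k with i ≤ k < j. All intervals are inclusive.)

3

Need earliest j ≥ 0 with down, and (left ∨ up) at every k in [0,j-1].
  j=0: rhs fails.
  j=1: rhs fails.
  j=2: rhs fails.
  j=3: rhs holds; lhs holds on [0,2]. k = 3.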